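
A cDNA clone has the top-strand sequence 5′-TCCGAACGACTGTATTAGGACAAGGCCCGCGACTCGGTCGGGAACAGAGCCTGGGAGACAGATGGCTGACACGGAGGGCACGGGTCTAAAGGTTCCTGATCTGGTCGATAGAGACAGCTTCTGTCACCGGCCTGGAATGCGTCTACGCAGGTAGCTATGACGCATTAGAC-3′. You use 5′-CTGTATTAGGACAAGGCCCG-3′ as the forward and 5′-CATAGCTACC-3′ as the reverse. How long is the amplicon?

150 bp

The forward primer matches the template at positions 10–29.
Taking the reverse complement of CATAGCTACC gives GGTAGCTATG, found at positions 150–159 on the template; the primer anneals here to the top strand with its 3' end pointing upstream.
The product runs from position 10 to position 159, so its length is 159 − 10 + 1 = 150 bp.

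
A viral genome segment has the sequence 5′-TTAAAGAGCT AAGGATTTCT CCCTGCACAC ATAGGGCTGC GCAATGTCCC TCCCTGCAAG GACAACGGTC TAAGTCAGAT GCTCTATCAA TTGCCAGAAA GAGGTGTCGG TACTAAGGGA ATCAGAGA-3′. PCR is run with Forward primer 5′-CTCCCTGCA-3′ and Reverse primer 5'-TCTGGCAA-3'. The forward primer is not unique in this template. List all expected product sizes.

80 bp, 49 bp

The forward primer CTCCCTGCA matches the top strand at positions 19–27, 50–58.
The reverse primer's reverse complement is TTGCCAGA, matching at positions 91–98.
Each forward site pairs with the reverse site to give a product ending at position 98: sizes 80, 49 bp.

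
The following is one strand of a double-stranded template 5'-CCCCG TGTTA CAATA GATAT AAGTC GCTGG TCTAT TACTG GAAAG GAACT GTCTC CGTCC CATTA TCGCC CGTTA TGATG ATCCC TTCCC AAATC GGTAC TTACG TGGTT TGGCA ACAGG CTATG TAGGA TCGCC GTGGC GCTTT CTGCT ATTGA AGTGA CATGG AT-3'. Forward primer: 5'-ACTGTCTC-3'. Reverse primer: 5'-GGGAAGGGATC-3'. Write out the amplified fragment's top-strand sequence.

Scanning the template, ACTGTCTC occurs at positions 48–55; this primer anneals to the bottom strand there with its 3' end pointing downstream.
The reverse primer's reverse complement is GATCCCTTCCC, which matches the template at positions 80–90.
The product is the template from position 48 through 90 (43 bp).

5'-ACTGTCTCCGTCCCATTATCGCCCGTTATGATGATCCCTTCCC-3'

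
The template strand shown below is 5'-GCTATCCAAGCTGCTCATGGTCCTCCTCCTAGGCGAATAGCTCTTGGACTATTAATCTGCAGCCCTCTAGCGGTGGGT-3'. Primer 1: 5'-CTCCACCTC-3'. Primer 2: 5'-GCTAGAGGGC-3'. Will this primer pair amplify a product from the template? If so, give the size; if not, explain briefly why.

Primer 1 (CTCCACCTC) does not match the top strand, and its reverse complement GAGGTGGAG does not match either.
With no annealing site for primer 1, no amplification occurs.

No product — primer 1 has no binding site in the template.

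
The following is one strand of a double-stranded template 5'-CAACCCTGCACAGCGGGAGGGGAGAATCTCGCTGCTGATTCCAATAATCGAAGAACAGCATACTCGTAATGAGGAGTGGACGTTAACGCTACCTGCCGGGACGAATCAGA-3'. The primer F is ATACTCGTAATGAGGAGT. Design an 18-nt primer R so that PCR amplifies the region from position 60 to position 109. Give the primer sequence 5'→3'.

The product's 3' end on the top strand is position 109.
The reverse primer anneals to the top strand over positions 92–109, i.e. to CCTGCCGGGACGAATCAG.
Its sequence written 5'→3' is the reverse complement: CTGATTCGTCCCGGCAGG.

5'-CTGATTCGTCCCGGCAGG-3'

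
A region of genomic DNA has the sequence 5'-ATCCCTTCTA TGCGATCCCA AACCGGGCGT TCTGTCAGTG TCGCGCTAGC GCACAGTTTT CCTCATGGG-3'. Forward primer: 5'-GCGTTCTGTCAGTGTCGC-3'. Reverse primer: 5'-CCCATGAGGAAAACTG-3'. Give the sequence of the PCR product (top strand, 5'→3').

5'-GCGTTCTGTCAGTGTCGCGCTAGCGCACAGTTTTCCTCATGGG-3'

Forward primer GCGTTCTGTCAGTGTCGC is found on the top strand at positions 27–44.
The reverse primer's reverse complement is CAGTTTTCCTCATGGG, which matches the template at positions 54–69.
The product is the template from position 27 through 69 (43 bp).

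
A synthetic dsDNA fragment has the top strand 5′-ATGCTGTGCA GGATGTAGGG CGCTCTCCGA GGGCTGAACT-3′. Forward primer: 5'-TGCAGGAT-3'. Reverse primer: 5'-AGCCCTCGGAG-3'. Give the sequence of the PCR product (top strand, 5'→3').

Forward primer TGCAGGAT is found on the top strand at positions 7–14.
Reverse complement of the reverse primer: CTCCGAGGGCT. This occurs on the top strand at positions 25–35.
The product is the template from position 7 through 35 (29 bp).

5'-TGCAGGATGTAGGGCGCTCTCCGAGGGCT-3'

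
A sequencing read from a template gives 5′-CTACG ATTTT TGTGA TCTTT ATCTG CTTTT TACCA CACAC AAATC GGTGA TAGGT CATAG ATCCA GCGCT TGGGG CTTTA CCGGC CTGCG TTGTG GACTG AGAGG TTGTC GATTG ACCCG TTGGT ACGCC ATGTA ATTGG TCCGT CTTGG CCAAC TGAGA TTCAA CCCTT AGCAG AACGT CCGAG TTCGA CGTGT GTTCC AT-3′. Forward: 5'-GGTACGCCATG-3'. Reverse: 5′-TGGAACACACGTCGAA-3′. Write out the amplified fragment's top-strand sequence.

Forward primer GGTACGCCATG is found on the top strand at positions 123–133.
Taking the reverse complement of TGGAACACACGTCGAA gives TTCGACGTGTGTTCCA, found at positions 186–201 on the template; the primer anneals here to the top strand with its 3' end pointing upstream.
The product is the template from position 123 through 201 (79 bp).

5'-GGTACGCCATGTAATTGGTCCGTCTTGGCCAACTGAGATTCAACCCTTAGCAGAACGTCCGAGTTCGACGTGTGTTCCA-3'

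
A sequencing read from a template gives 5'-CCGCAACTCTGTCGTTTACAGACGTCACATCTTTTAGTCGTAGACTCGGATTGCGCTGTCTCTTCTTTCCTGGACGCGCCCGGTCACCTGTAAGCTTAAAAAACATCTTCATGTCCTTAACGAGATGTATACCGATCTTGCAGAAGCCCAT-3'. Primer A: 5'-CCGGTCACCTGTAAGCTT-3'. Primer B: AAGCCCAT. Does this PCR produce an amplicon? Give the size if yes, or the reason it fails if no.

No product — both primers anneal to the same strand and extend in the same direction.

Primer A (CCGGTCACCTGTAAGCTT) matches the top strand at positions 80–97 (3' end points downstream).
Primer B (AAGCCCAT) also matches the top strand directly, at positions 144–151 — its reverse complement ATGGGCTT is not present.
Both primers anneal to the bottom strand with 3' ends pointing the same way, so neither can prime synthesis back toward the other.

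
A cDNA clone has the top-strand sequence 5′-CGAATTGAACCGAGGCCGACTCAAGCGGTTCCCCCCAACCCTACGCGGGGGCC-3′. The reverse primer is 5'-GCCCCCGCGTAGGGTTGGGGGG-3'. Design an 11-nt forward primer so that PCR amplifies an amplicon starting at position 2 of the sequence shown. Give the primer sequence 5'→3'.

5'-GAATTGAACCG-3'

The reverse primer's reverse complement CCCCCCAACCCTACGCGGGGGC matches the template at positions 31–52; the product starts at position 2.
The forward primer is identical to the top strand over positions 2–12: GAATTGAACCG.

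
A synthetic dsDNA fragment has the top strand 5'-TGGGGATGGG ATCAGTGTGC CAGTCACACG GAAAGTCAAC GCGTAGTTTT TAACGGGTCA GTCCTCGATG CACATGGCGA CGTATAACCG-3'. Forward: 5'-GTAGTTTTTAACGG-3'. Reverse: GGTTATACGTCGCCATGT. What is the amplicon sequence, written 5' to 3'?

The forward primer matches the template at positions 43–56.
Taking the reverse complement of GGTTATACGTCGCCATGT gives ACATGGCGACGTATAACC, found at positions 72–89 on the template; the primer anneals here to the top strand with its 3' end pointing upstream.
The product is the template from position 43 through 89 (47 bp).

5'-GTAGTTTTTAACGGGTCAGTCCTCGATGCACATGGCGACGTATAACC-3'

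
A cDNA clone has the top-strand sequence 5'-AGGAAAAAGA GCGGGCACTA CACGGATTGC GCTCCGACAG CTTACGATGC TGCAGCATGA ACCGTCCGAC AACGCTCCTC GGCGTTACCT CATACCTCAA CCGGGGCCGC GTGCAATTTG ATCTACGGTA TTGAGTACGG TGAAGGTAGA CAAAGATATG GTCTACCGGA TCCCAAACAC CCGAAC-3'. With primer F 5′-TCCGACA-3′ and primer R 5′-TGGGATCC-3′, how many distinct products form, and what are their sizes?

Two products: 143 bp, 111 bp

The forward primer TCCGACA matches the top strand at positions 33–39, 65–71.
The reverse primer's reverse complement is GGATCCCA, matching at positions 168–175.
Each forward site pairs with the reverse site to give a product ending at position 175: sizes 143, 111 bp.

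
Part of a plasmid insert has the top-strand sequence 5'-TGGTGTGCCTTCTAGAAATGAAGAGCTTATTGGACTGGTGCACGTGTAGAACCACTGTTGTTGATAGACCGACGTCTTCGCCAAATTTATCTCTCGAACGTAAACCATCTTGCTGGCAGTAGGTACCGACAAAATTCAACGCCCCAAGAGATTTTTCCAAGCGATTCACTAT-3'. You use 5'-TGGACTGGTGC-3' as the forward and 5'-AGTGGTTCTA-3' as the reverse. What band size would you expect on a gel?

The forward primer matches the template at positions 31–41.
Reverse complement of the reverse primer: TAGAACCACT. This occurs on the top strand at positions 47–56.
Amplicon spans positions 31–56: 26 bp.

26 bp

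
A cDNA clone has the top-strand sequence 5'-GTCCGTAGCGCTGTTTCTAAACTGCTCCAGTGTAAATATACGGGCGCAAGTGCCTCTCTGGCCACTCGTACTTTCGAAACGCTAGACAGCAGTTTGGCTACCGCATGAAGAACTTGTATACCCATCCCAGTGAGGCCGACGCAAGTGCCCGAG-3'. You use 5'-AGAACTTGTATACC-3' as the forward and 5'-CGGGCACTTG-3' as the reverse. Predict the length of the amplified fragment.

Scanning the template, AGAACTTGTATACC occurs at positions 109–122; this primer anneals to the bottom strand there with its 3' end pointing downstream.
The reverse primer's reverse complement is CAAGTGCCCG, which matches the template at positions 142–151.
Amplicon spans positions 109–151: 43 bp.

43 bp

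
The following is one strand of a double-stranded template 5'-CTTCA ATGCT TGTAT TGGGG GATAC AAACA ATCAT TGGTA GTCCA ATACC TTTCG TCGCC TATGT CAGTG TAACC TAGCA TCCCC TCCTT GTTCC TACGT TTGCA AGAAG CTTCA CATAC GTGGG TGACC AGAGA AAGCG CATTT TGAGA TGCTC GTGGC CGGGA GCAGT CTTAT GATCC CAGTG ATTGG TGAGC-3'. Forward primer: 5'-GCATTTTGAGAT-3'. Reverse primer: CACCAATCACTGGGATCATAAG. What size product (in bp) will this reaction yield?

Scanning the template, GCATTTTGAGAT occurs at positions 140–151; this primer anneals to the bottom strand there with its 3' end pointing downstream.
Reverse complement of the reverse primer: CTTATGATCCCAGTGATTGGTG. This occurs on the top strand at positions 171–192.
Amplicon spans positions 140–192: 53 bp.

53 bp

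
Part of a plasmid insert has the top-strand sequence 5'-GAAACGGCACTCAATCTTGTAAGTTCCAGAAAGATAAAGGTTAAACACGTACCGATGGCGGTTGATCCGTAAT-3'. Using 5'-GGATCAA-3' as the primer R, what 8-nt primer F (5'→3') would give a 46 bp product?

5'-GTTCCAGA-3'

The reverse primer's reverse complement TTGATCC matches the template at positions 62–68, so the product ends at position 68.
A 46 bp product then starts at position 68 − 46 + 1 = 23.
The forward primer is identical to the top strand there: GTTCCAGA.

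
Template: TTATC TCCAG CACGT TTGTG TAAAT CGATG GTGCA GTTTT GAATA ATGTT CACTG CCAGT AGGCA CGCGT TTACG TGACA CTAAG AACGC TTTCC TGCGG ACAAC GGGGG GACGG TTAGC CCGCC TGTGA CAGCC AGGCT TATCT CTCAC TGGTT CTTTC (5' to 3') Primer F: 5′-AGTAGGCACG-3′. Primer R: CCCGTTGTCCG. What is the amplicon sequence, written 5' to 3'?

Forward primer AGTAGGCACG is found on the top strand at positions 58–67.
Taking the reverse complement of CCCGTTGTCCG gives CGGACAACGGG, found at positions 98–108 on the template; the primer anneals here to the top strand with its 3' end pointing upstream.
The product is the template from position 58 through 108 (51 bp).

5'-AGTAGGCACGCGTTTACGTGACACTAAGAACGCTTTCCTGCGGACAACGGG-3'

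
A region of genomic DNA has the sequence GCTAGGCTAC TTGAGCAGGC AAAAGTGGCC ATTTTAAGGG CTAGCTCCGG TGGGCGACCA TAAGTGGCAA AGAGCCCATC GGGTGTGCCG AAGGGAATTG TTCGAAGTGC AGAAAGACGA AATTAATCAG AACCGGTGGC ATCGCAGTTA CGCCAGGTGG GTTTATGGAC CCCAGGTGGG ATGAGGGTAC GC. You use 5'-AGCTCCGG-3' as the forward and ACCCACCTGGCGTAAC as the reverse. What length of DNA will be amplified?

120 bp

Forward primer AGCTCCGG is found on the top strand at positions 43–50.
Reverse complement of the reverse primer: GTTACGCCAGGTGGGT. This occurs on the top strand at positions 147–162.
The product runs from position 43 to position 162, so its length is 162 − 43 + 1 = 120 bp.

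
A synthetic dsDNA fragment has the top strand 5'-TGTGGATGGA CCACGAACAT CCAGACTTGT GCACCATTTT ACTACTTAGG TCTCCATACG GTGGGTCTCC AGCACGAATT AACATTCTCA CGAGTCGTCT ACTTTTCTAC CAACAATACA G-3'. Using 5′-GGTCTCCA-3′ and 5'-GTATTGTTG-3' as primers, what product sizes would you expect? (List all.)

71 bp, 56 bp

The forward primer GGTCTCCA matches the top strand at positions 49–56, 64–71.
The reverse primer's reverse complement is CAACAATAC, matching at positions 111–119.
Each forward site pairs with the reverse site to give a product ending at position 119: sizes 71, 56 bp.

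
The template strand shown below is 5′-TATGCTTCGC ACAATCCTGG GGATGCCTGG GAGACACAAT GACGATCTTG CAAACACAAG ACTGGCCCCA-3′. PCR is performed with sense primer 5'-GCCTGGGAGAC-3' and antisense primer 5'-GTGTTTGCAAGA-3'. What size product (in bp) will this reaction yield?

The forward primer matches the template at positions 25–35.
Reverse complement of the reverse primer: TCTTGCAAACAC. This occurs on the top strand at positions 46–57.
Product length = (reverse-primer end) − (forward-primer start) + 1 = 57 − 25 + 1 = 33 bp.

33 bp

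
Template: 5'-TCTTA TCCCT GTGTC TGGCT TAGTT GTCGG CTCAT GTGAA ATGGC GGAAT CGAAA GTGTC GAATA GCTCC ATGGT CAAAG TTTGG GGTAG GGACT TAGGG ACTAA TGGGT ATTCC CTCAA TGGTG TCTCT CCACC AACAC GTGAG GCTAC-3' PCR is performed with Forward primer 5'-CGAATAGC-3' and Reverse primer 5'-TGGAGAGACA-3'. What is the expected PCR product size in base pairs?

74 bp

Forward primer CGAATAGC is found on the top strand at positions 60–67.
The reverse primer's reverse complement is TGTCTCTCCA, which matches the template at positions 124–133.
Amplicon spans positions 60–133: 74 bp.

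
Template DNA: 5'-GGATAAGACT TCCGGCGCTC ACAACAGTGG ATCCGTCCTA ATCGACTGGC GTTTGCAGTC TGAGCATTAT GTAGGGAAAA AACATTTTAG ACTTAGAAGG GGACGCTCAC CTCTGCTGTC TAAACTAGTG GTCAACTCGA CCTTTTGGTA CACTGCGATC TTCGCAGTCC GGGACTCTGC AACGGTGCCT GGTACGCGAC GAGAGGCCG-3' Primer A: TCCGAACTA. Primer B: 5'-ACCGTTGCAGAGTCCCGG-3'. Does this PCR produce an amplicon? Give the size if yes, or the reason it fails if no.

No product — primer A has no binding site in the template.

Primer A (TCCGAACTA) does not match the top strand, and its reverse complement TAGTTCGGA does not match either.
With no annealing site for primer A, no amplification occurs.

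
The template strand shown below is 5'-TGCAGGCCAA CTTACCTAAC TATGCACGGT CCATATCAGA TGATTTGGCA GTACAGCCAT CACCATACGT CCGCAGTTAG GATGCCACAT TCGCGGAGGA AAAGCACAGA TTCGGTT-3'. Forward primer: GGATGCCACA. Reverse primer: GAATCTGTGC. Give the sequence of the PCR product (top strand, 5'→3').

5'-GGATGCCACATTCGCGGAGGAAAAGCACAGATTC-3'

Scanning the template, GGATGCCACA occurs at positions 80–89; this primer anneals to the bottom strand there with its 3' end pointing downstream.
Reverse complement of the reverse primer: GCACAGATTC. This occurs on the top strand at positions 104–113.
The product is the template from position 80 through 113 (34 bp).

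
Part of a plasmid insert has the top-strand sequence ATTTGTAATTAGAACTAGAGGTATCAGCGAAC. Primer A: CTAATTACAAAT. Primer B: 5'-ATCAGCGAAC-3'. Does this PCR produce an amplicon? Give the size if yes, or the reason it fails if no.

Primer A (CTAATTACAAAT) has reverse complement ATTTGTAATTAG, which matches the top strand at positions 1–12; primer A anneals to the top strand there with its 3' end pointing upstream toward position 1.
Primer B (ATCAGCGAAC) matches the top strand directly at positions 23–32; it anneals to the bottom strand with its 3' end pointing downstream toward position 32.
The 3' ends diverge (primer A extends toward position 1, primer B toward position 32), so the primers never converge on a shared product.

No product — the primers' 3' ends point away from each other.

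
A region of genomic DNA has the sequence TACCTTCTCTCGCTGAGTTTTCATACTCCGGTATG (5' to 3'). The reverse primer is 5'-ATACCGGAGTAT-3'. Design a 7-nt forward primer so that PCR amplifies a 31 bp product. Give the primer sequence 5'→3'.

The reverse primer's reverse complement ATACTCCGGTAT matches the template at positions 23–34, so the product ends at position 34.
A 31 bp product then starts at position 34 − 31 + 1 = 4.
The forward primer is identical to the top strand there: CTTCTCT.

5'-CTTCTCT-3'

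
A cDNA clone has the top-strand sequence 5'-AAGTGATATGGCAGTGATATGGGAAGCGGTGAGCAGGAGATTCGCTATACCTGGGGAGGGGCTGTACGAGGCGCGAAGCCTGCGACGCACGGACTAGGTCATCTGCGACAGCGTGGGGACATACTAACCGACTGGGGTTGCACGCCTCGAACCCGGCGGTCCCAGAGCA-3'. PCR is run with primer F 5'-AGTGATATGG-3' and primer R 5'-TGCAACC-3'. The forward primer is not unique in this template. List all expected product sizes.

The forward primer AGTGATATGG matches the top strand at positions 2–11, 13–22.
The reverse primer's reverse complement is GGTTGCA, matching at positions 136–142.
Each forward site pairs with the reverse site to give a product ending at position 142: sizes 141, 130 bp.

141 bp, 130 bp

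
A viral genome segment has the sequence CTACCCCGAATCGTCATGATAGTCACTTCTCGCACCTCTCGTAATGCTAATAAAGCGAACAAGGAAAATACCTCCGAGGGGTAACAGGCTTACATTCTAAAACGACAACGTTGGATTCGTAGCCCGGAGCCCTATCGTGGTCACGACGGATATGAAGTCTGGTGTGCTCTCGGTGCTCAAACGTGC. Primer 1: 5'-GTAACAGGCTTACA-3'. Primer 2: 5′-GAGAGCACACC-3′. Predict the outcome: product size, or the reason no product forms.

Yes — a 91 bp product.

Primer 1 (GTAACAGGCTTACA) matches the top strand at positions 81–94; it acts as a forward primer.
Primer 2's reverse complement is GGTGTGCTCTC, matching the top strand at positions 161–171; it acts as a reverse primer.
The 3' ends face each other across positions 81–171, giving a 91 bp product.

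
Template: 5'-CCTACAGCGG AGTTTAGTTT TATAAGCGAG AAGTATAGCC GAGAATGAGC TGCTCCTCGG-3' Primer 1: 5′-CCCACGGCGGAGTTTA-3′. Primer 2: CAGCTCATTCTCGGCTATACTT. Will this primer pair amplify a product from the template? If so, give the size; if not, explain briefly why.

No product — primer 1 has no binding site in the template.

Primer 1 (CCCACGGCGGAGTTTA) does not match the top strand, and its reverse complement TAAACTCCGCCGTGGG does not match either.
With no annealing site for primer 1, no amplification occurs.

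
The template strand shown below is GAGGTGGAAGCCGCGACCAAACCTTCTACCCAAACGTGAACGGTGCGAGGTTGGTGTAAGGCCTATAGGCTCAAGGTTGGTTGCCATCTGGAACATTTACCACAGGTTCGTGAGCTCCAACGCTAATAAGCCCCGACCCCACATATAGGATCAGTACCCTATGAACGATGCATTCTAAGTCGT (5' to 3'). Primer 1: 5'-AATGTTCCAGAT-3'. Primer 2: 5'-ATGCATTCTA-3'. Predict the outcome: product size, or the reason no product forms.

No product — the primers' 3' ends point away from each other.

Primer 1 (AATGTTCCAGAT) has reverse complement ATCTGGAACATT, which matches the top strand at positions 86–97; primer 1 anneals to the top strand there with its 3' end pointing upstream toward position 86.
Primer 2 (ATGCATTCTA) matches the top strand directly at positions 168–177; it anneals to the bottom strand with its 3' end pointing downstream toward position 177.
The 3' ends diverge (primer 1 extends toward position 1, primer 2 toward position 183), so the primers never converge on a shared product.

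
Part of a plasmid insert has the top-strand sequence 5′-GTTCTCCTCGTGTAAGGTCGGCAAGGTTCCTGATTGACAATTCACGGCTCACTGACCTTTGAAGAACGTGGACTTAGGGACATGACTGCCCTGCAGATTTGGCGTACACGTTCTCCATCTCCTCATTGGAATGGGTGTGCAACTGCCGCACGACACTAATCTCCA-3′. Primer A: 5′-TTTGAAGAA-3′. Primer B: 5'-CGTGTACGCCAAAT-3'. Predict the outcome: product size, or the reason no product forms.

Yes — a 53 bp product.

Primer A (TTTGAAGAA) matches the top strand at positions 58–66; it acts as a forward primer.
Primer B's reverse complement is ATTTGGCGTACACG, matching the top strand at positions 97–110; it acts as a reverse primer.
The 3' ends face each other across positions 58–110, giving a 53 bp product.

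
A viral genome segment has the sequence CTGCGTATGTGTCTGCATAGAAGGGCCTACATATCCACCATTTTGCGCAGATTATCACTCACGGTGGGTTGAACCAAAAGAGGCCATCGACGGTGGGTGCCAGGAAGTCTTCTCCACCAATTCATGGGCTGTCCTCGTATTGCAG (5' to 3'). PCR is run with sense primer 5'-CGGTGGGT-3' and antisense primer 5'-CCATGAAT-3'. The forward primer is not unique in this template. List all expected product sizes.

The forward primer CGGTGGGT matches the top strand at positions 62–69, 91–98.
The reverse primer's reverse complement is ATTCATGG, matching at positions 120–127.
Each forward site pairs with the reverse site to give a product ending at position 127: sizes 66, 37 bp.

66 bp, 37 bp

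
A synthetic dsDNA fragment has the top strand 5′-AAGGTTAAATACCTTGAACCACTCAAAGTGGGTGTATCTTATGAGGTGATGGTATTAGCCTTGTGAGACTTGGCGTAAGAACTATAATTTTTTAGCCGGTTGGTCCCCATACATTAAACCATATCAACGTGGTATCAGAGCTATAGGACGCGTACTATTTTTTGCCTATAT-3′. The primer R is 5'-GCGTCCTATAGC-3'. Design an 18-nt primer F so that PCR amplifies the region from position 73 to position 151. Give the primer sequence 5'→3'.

5'-GCGTAAGAACTATAATTT-3'

The reverse primer's reverse complement GCTATAGGACGC matches the template at positions 140–151; the product starts at position 73.
The forward primer is identical to the top strand over positions 73–90: GCGTAAGAACTATAATTT.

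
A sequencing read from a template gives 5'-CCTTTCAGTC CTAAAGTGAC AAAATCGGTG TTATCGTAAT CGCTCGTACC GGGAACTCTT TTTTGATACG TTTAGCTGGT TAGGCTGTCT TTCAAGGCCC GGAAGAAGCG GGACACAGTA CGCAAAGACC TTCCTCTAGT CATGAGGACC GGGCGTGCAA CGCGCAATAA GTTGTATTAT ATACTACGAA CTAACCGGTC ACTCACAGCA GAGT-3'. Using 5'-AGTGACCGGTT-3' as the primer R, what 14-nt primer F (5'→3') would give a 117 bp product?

5'-GTCTTTCAAGGCCC-3'

The reverse primer's reverse complement AACCGGTCACT matches the template at positions 193–203, so the product ends at position 203.
A 117 bp product then starts at position 203 − 117 + 1 = 87.
The forward primer is identical to the top strand there: GTCTTTCAAGGCCC.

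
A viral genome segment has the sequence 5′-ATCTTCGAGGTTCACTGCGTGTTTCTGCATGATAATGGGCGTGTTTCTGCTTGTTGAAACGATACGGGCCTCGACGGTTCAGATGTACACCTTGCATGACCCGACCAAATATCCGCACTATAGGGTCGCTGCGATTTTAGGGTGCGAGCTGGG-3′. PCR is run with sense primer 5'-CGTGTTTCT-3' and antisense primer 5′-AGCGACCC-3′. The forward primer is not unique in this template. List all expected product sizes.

113 bp, 91 bp

The forward primer CGTGTTTCT matches the top strand at positions 18–26, 40–48.
The reverse primer's reverse complement is GGGTCGCT, matching at positions 123–130.
Each forward site pairs with the reverse site to give a product ending at position 130: sizes 113, 91 bp.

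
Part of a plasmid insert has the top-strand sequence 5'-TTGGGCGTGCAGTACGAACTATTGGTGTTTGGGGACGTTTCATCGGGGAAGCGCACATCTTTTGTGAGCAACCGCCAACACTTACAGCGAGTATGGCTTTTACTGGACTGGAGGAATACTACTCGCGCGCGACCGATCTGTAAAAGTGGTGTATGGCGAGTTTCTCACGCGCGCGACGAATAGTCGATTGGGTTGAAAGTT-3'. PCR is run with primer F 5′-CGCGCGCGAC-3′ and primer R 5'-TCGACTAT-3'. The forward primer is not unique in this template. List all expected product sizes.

64 bp, 20 bp

The forward primer CGCGCGCGAC matches the top strand at positions 124–133, 168–177.
The reverse primer's reverse complement is ATAGTCGA, matching at positions 180–187.
Each forward site pairs with the reverse site to give a product ending at position 187: sizes 64, 20 bp.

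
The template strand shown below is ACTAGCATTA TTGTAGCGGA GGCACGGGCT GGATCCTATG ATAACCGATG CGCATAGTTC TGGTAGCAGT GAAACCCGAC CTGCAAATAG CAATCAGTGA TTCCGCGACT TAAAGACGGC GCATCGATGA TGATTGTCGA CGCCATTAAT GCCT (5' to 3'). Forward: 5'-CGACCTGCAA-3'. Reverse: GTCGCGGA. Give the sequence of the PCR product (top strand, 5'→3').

Scanning the template, CGACCTGCAA occurs at positions 77–86; this primer anneals to the bottom strand there with its 3' end pointing downstream.
Reverse complement of the reverse primer: TCCGCGAC. This occurs on the top strand at positions 102–109.
The product is the template from position 77 through 109 (33 bp).

5'-CGACCTGCAAATAGCAATCAGTGATTCCGCGAC-3'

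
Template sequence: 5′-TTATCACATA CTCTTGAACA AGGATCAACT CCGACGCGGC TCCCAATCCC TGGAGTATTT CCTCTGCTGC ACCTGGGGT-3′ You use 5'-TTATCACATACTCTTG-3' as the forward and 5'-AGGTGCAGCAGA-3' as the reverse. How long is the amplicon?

74 bp

Scanning the template, TTATCACATACTCTTG occurs at positions 1–16; this primer anneals to the bottom strand there with its 3' end pointing downstream.
Reverse complement of the reverse primer: TCTGCTGCACCT. This occurs on the top strand at positions 63–74.
Product length = (reverse-primer end) − (forward-primer start) + 1 = 74 − 1 + 1 = 74 bp.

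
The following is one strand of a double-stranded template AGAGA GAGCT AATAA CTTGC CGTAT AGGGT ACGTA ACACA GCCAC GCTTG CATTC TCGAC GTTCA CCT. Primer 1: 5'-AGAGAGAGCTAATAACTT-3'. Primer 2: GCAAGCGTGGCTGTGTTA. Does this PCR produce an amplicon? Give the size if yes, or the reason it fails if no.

Yes — a 51 bp product.

Primer 1 (AGAGAGAGCTAATAACTT) matches the top strand at positions 1–18; it acts as a forward primer.
Primer 2's reverse complement is TAACACAGCCACGCTTGC, matching the top strand at positions 34–51; it acts as a reverse primer.
The 3' ends face each other across positions 1–51, giving a 51 bp product.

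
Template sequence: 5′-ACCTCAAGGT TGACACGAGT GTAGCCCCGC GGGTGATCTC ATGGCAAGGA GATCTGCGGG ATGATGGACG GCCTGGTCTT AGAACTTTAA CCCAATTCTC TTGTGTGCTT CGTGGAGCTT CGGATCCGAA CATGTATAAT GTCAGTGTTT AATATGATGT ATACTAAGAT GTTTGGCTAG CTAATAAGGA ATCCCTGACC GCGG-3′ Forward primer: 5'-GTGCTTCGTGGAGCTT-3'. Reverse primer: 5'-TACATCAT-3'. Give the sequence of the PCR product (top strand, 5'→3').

Scanning the template, GTGCTTCGTGGAGCTT occurs at positions 105–120; this primer anneals to the bottom strand there with its 3' end pointing downstream.
The reverse primer's reverse complement is ATGATGTA, which matches the template at positions 154–161.
The product is the template from position 105 through 161 (57 bp).

5'-GTGCTTCGTGGAGCTTCGGATCCGAACATGTATAATGTCAGTGTTTAATATGATGTA-3'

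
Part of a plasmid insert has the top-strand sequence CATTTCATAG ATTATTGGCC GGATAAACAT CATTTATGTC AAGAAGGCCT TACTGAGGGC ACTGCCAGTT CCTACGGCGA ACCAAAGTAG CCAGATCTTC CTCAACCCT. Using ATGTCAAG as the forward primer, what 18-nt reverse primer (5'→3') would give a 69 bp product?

5'-TGAGGAAGATCTGGCTAC-3'

The forward primer binds at positions 36–43, so a 69 bp product ends at position 36 + 69 − 1 = 104.
The reverse primer anneals to the top strand over positions 87–104, i.e. to GTAGCCAGATCTTCCTCA.
Its sequence written 5'→3' is the reverse complement: TGAGGAAGATCTGGCTAC.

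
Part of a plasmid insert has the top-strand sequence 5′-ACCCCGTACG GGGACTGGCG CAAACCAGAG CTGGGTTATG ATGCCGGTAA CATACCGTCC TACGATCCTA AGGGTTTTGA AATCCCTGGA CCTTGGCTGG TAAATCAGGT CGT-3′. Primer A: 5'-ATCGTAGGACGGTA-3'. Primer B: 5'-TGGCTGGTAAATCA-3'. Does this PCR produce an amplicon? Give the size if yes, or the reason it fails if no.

Primer A (ATCGTAGGACGGTA) has reverse complement TACCGTCCTACGAT, which matches the top strand at positions 53–66; primer A anneals to the top strand there with its 3' end pointing upstream toward position 53.
Primer B (TGGCTGGTAAATCA) matches the top strand directly at positions 94–107; it anneals to the bottom strand with its 3' end pointing downstream toward position 107.
The 3' ends diverge (primer A extends toward position 1, primer B toward position 113), so the primers never converge on a shared product.

No product — the primers' 3' ends point away from each other.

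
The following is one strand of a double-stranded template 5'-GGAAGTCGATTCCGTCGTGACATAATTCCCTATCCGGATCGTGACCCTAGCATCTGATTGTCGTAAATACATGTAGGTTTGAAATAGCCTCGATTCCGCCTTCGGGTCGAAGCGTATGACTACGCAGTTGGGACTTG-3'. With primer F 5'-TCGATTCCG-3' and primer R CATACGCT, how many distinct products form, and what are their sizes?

The forward primer TCGATTCCG matches the top strand at positions 6–14, 90–98.
The reverse primer's reverse complement is AGCGTATG, matching at positions 111–118.
Each forward site pairs with the reverse site to give a product ending at position 118: sizes 113, 29 bp.

Two products: 113 bp, 29 bp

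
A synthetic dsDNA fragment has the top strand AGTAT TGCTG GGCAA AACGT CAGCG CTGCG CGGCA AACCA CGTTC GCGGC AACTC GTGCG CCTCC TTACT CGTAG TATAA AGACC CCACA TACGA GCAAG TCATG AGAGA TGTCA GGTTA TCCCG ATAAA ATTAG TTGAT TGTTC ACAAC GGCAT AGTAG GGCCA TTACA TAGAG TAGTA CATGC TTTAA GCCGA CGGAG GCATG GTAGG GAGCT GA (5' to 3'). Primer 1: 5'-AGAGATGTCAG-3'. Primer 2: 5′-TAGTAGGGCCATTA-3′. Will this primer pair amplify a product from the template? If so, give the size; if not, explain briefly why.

No product — both primers anneal to the same strand and extend in the same direction.

Primer 1 (AGAGATGTCAG) matches the top strand at positions 106–116 (3' end points downstream).
Primer 2 (TAGTAGGGCCATTA) also matches the top strand directly, at positions 155–168 — its reverse complement TAATGGCCCTACTA is not present.
Both primers anneal to the bottom strand with 3' ends pointing the same way, so neither can prime synthesis back toward the other.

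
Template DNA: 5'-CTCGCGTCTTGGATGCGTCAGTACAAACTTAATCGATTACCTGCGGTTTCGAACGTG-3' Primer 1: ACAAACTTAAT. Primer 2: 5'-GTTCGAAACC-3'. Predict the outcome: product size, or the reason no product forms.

Primer 1 (ACAAACTTAAT) matches the top strand at positions 23–33; it acts as a forward primer.
Primer 2's reverse complement is GGTTTCGAAC, matching the top strand at positions 45–54; it acts as a reverse primer.
The 3' ends face each other across positions 23–54, giving a 32 bp product.

Yes — a 32 bp product.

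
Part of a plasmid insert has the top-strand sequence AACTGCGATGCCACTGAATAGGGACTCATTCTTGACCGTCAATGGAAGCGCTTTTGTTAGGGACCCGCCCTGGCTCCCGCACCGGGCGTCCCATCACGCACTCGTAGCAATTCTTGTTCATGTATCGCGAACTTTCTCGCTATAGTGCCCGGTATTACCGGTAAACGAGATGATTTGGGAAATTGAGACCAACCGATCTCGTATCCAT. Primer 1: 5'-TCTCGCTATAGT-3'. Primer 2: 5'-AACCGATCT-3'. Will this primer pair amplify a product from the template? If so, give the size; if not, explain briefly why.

No product — both primers anneal to the same strand and extend in the same direction.

Primer 1 (TCTCGCTATAGT) matches the top strand at positions 135–146 (3' end points downstream).
Primer 2 (AACCGATCT) also matches the top strand directly, at positions 191–199 — its reverse complement AGATCGGTT is not present.
Both primers anneal to the bottom strand with 3' ends pointing the same way, so neither can prime synthesis back toward the other.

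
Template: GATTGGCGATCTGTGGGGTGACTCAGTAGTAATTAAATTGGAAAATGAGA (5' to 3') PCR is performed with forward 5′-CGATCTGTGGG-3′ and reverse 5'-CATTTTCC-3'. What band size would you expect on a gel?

Scanning the template, CGATCTGTGGG occurs at positions 7–17; this primer anneals to the bottom strand there with its 3' end pointing downstream.
Taking the reverse complement of CATTTTCC gives GGAAAATG, found at positions 40–47 on the template; the primer anneals here to the top strand with its 3' end pointing upstream.
Amplicon spans positions 7–47: 41 bp.

41 bp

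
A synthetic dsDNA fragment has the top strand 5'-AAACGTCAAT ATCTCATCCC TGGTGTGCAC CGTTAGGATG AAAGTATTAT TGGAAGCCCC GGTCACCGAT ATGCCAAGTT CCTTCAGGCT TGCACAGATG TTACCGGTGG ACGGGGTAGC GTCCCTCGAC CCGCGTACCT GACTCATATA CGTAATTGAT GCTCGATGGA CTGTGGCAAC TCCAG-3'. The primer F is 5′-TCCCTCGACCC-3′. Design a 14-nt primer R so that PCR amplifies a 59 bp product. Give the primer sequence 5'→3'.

The forward primer binds at positions 122–132, so a 59 bp product ends at position 122 + 59 − 1 = 180.
The reverse primer anneals to the top strand over positions 167–180, i.e. to TGGACTGTGGCAAC.
Its sequence written 5'→3' is the reverse complement: GTTGCCACAGTCCA.

5'-GTTGCCACAGTCCA-3'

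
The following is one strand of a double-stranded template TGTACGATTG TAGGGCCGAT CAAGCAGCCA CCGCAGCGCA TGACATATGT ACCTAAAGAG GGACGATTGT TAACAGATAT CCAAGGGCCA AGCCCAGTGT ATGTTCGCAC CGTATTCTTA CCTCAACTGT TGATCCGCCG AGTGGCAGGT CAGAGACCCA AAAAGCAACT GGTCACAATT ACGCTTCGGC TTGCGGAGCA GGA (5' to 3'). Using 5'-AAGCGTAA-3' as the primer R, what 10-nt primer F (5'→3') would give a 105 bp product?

5'-CAAGGGCCAA-3'

The reverse primer's reverse complement TTACGCTT matches the template at positions 179–186, so the product ends at position 186.
A 105 bp product then starts at position 186 − 105 + 1 = 82.
The forward primer is identical to the top strand there: CAAGGGCCAA.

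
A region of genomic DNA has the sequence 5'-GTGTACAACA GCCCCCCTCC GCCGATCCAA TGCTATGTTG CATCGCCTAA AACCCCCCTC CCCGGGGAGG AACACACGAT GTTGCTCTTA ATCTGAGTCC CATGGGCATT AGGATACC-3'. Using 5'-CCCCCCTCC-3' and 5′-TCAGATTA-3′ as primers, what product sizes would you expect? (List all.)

The forward primer CCCCCCTCC matches the top strand at positions 12–20, 53–61.
The reverse primer's reverse complement is TAATCTGA, matching at positions 89–96.
Each forward site pairs with the reverse site to give a product ending at position 96: sizes 85, 44 bp.

85 bp, 44 bp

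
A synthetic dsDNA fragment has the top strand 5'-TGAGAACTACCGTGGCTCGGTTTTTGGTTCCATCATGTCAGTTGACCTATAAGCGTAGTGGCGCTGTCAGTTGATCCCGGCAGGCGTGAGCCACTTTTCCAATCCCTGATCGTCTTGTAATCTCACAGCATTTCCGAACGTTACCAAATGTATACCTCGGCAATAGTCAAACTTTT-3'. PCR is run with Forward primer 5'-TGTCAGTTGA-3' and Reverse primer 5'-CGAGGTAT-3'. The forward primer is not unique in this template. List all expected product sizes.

124 bp, 95 bp

The forward primer TGTCAGTTGA matches the top strand at positions 36–45, 65–74.
The reverse primer's reverse complement is ATACCTCG, matching at positions 152–159.
Each forward site pairs with the reverse site to give a product ending at position 159: sizes 124, 95 bp.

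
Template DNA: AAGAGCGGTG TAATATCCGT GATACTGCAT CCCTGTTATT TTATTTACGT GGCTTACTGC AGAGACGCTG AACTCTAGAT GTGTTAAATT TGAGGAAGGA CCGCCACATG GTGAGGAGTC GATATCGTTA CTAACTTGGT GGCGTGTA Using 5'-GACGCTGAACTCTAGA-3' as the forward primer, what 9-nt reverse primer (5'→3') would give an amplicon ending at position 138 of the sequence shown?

The forward primer binds at positions 64–79; the product's 3' end on the top strand is position 138.
The reverse primer anneals to the top strand over positions 130–138, i.e. to ACTAACTTG.
Its sequence written 5'→3' is the reverse complement: CAAGTTAGT.

5'-CAAGTTAGT-3'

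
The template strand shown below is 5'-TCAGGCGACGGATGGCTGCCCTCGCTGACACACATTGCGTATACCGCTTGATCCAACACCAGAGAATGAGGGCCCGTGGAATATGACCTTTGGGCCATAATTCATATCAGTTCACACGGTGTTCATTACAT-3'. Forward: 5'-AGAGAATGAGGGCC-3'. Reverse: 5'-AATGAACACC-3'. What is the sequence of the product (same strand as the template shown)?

5'-AGAGAATGAGGGCCCGTGGAATATGACCTTTGGGCCATAATTCATATCAGTTCACACGGTGTTCATT-3'

Scanning the template, AGAGAATGAGGGCC occurs at positions 61–74; this primer anneals to the bottom strand there with its 3' end pointing downstream.
The reverse primer's reverse complement is GGTGTTCATT, which matches the template at positions 118–127.
The product is the template from position 61 through 127 (67 bp).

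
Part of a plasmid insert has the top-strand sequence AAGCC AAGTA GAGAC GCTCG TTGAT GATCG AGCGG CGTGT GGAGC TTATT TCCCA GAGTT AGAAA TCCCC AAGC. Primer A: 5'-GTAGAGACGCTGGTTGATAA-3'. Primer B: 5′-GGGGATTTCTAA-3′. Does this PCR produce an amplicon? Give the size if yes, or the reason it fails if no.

No product — primer A has no binding site in the template.

Primer A (GTAGAGACGCTGGTTGATAA) does not match the top strand, and its reverse complement TTATCAACCAGCGTCTCTAC does not match either.
With no annealing site for primer A, no amplification occurs.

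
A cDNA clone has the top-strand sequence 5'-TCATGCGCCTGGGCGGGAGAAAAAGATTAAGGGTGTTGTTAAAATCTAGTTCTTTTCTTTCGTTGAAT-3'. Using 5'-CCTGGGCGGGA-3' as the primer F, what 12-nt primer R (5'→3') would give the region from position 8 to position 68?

The product's 3' end on the top strand is position 68.
The reverse primer anneals to the top strand over positions 57–68, i.e. to CTTTCGTTGAAT.
Its sequence written 5'→3' is the reverse complement: ATTCAACGAAAG.

5'-ATTCAACGAAAG-3'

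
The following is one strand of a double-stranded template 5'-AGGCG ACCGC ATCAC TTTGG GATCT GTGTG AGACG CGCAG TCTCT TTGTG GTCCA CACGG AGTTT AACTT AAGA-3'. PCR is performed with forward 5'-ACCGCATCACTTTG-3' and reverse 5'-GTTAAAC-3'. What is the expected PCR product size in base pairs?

63 bp

The forward primer matches the template at positions 6–19.
The reverse primer's reverse complement is GTTTAAC, which matches the template at positions 62–68.
Product length = (reverse-primer end) − (forward-primer start) + 1 = 68 − 6 + 1 = 63 bp.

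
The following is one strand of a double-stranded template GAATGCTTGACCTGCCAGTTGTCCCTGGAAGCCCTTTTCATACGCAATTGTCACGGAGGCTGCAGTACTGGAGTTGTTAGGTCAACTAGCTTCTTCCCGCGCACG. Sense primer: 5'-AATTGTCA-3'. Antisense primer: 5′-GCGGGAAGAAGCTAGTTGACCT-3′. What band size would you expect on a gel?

55 bp

Forward primer AATTGTCA is found on the top strand at positions 46–53.
Reverse complement of the reverse primer: AGGTCAACTAGCTTCTTCCCGC. This occurs on the top strand at positions 79–100.
Amplicon spans positions 46–100: 55 bp.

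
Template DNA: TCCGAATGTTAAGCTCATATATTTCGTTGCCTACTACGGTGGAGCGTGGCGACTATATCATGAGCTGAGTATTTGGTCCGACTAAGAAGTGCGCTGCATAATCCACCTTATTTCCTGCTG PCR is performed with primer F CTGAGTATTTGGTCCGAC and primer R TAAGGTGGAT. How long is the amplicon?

46 bp

Forward primer CTGAGTATTTGGTCCGAC is found on the top strand at positions 65–82.
Reverse complement of the reverse primer: ATCCACCTTA. This occurs on the top strand at positions 101–110.
Amplicon spans positions 65–110: 46 bp.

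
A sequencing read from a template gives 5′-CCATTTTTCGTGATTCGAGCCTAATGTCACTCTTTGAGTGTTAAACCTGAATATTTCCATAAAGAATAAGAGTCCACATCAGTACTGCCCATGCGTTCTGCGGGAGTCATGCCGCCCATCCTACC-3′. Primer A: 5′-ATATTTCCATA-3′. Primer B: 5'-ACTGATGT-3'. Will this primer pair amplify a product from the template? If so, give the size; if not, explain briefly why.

Primer A (ATATTTCCATA) matches the top strand at positions 51–61; it acts as a forward primer.
Primer B's reverse complement is ACATCAGT, matching the top strand at positions 76–83; it acts as a reverse primer.
The 3' ends face each other across positions 51–83, giving a 33 bp product.

Yes — a 33 bp product.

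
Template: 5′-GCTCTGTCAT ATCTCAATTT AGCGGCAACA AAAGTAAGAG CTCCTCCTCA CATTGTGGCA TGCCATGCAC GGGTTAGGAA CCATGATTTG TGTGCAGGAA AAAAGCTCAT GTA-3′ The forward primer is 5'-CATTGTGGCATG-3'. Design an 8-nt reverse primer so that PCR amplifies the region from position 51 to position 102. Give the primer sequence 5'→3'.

5'-TTTTCCTG-3'

The product's 3' end on the top strand is position 102.
The reverse primer anneals to the top strand over positions 95–102, i.e. to CAGGAAAA.
Its sequence written 5'→3' is the reverse complement: TTTTCCTG.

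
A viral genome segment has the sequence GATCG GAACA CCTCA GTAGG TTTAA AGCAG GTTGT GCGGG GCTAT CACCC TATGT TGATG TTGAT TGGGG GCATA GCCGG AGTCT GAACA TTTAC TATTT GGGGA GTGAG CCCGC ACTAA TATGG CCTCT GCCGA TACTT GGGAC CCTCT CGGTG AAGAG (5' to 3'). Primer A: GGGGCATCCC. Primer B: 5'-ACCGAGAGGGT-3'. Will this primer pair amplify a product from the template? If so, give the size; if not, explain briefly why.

No product — primer A has no binding site in the template.

Primer A (GGGGCATCCC) does not match the top strand, and its reverse complement GGGATGCCCC does not match either.
With no annealing site for primer A, no amplification occurs.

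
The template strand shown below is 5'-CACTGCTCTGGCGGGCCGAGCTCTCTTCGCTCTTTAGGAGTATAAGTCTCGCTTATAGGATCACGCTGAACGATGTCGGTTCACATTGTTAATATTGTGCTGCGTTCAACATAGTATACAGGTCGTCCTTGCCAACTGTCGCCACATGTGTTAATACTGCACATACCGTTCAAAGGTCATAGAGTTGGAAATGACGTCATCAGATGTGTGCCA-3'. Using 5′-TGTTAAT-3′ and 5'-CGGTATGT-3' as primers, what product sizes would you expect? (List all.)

82 bp, 20 bp

The forward primer TGTTAAT matches the top strand at positions 87–93, 149–155.
The reverse primer's reverse complement is ACATACCG, matching at positions 161–168.
Each forward site pairs with the reverse site to give a product ending at position 168: sizes 82, 20 bp.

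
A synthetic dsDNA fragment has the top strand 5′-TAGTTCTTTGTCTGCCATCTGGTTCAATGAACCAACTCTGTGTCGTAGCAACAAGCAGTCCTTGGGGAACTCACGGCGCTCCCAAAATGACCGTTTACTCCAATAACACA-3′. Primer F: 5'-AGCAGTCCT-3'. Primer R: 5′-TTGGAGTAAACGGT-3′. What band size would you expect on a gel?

50 bp

Forward primer AGCAGTCCT is found on the top strand at positions 54–62.
The reverse primer's reverse complement is ACCGTTTACTCCAA, which matches the template at positions 90–103.
Product length = (reverse-primer end) − (forward-primer start) + 1 = 103 − 54 + 1 = 50 bp.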